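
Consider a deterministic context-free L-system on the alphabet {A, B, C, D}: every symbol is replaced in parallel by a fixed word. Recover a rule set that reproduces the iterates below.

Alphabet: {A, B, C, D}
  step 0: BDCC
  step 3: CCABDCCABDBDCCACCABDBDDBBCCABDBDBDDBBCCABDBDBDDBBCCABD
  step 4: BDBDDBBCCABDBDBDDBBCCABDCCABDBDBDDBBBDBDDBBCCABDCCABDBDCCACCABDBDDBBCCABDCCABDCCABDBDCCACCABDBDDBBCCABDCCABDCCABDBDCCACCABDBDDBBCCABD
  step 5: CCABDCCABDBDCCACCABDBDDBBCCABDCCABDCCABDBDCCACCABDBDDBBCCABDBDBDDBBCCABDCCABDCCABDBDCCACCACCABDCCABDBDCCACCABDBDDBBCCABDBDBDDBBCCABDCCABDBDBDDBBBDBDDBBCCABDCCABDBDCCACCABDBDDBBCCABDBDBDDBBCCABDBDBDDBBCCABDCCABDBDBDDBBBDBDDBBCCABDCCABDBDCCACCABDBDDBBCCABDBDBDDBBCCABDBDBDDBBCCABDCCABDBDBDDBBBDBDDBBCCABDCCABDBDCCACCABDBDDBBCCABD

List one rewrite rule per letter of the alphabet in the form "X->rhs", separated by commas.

A->DBB, B->CCA, C->BD, D->BD

  step 4 ⇒ step 5: BDBDDBBCCABDBDBDDBBCCABDCCABDBDBDDBBBDBDDBBCCABDCCABDBDCCACCABDBDDBBCCABDCCABDCCABDBDCCACCABDBDDBBCCABDCCABDCCABDBDCCACCABDBDDBBCCABD ⇒ CCA·BD·CCA·BD·BD·CCA·CCA·BD·BD·DBB·CCA·BD·CCA·BD·CCA·BD·BD·CCA·CCA·BD·BD·DBB·CCA·BD·BD·BD·DBB·CCA·BD·CCA·BD·CCA·BD·BD·CCA·CCA·CCA·BD·CCA·BD·BD·CCA·CCA·BD·BD·DBB·CCA·BD·BD·BD·DBB·CCA·BD·CCA·BD·BD·BD·DBB·BD·BD·DBB·CCA·BD·CCA·BD·BD·CCA·CCA·BD·BD·DBB·CCA·BD·BD·BD·DBB·CCA·BD·BD·BD·DBB·CCA·BD·CCA·BD·BD·BD·DBB·BD·BD·DBB·CCA·BD·CCA·BD·BD·CCA·CCA·BD·BD·DBB·CCA·BD·BD·BD·DBB·CCA·BD·BD·BD·DBB·CCA·BD·CCA·BD·BD·BD·DBB·BD·BD·DBB·CCA·BD·CCA·BD·BD·CCA·CCA·BD·BD·DBB·CCA·BD
    A ↦ DBB
    B ↦ CCA
    C ↦ BD
    D ↦ BD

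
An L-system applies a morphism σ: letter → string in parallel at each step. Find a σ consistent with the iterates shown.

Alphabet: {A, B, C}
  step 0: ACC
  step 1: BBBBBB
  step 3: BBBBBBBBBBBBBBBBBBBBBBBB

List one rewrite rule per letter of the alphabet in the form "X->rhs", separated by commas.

  step 0 ⇒ step 1: ACC ⇒ BB·BB·BB
    A ↦ BB
    C ↦ BB
    B ↦ CA  (constrained at step 1)

A->BB, B->CA, C->BB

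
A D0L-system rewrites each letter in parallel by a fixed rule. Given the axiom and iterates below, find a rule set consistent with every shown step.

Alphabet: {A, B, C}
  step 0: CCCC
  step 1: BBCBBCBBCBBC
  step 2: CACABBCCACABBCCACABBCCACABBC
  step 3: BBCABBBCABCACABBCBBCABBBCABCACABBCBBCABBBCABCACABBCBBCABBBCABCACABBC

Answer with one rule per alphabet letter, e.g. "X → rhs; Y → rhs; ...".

A->AB, B->CA, C->BBC

  step 2 ⇒ step 3: CACABBCCACABBCCACABBCCACABBC ⇒ BBC·AB·BBC·AB·CA·CA·BBC·BBC·AB·BBC·AB·CA·CA·BBC·BBC·AB·BBC·AB·CA·CA·BBC·BBC·AB·BBC·AB·CA·CA·BBC
    A ↦ AB
    B ↦ CA
    C ↦ BBC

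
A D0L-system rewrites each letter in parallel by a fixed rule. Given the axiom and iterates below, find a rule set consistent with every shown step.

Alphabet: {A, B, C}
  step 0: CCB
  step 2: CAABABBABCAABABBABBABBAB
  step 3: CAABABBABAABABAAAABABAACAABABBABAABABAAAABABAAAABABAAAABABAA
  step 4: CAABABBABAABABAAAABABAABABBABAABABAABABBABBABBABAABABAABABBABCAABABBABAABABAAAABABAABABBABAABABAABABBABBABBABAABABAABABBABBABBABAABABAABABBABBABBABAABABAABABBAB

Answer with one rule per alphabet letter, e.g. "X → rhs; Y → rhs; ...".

A->BAB, B->AA, C->CAA

  step 3 ⇒ step 4: CAABABBABAABABAAAABABAACAABABBABAABABAAAABABAAAABABAAAABABAA ⇒ CAA·BAB·BAB·AA·BAB·AA·AA·BAB·AA·BAB·BAB·AA·BAB·AA·BAB·BAB·BAB·BAB·AA·BAB·AA·BAB·BAB·CAA·BAB·BAB·AA·BAB·AA·AA·BAB·AA·BAB·BAB·AA·BAB·AA·BAB·BAB·BAB·BAB·AA·BAB·AA·BAB·BAB·BAB·BAB·AA·BAB·AA·BAB·BAB·BAB·BAB·AA·BAB·AA·BAB·BAB
    A ↦ BAB
    B ↦ AA
    C ↦ CAA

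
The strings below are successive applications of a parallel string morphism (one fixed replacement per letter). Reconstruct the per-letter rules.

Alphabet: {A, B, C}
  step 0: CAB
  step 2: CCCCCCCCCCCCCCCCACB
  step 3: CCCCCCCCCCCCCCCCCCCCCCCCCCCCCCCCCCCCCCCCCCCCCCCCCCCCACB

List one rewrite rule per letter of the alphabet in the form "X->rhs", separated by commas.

  step 2 ⇒ step 3: CCCCCCCCCCCCCCCCACB ⇒ CCC·CCC·CCC·CCC·CCC·CCC·CCC·CCC·CCC·CCC·CCC·CCC·CCC·CCC·CCC·CCC·C·CCC·ACB
    A ↦ C
    B ↦ ACB
    C ↦ CCC

A->C, B->ACB, C->CCC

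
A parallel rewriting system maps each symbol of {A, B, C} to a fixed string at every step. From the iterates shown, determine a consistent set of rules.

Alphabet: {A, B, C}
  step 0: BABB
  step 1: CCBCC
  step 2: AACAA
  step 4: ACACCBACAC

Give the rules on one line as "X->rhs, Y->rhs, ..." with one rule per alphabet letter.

  step 1 ⇒ step 2: CCBCC ⇒ A·A·C·A·A
    B ↦ C
    C ↦ A
  step 0 ⇒ step 1: BABB ⇒ C·CB·C·C
    A ↦ CB

A->CB, B->C, C->A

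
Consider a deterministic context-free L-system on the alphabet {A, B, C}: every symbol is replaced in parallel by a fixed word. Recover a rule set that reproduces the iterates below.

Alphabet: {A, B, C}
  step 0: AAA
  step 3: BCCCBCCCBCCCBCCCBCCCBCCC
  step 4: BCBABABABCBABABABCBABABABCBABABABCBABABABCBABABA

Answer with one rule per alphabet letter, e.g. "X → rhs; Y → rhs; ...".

A->CC, B->BC, C->BA

  step 3 ⇒ step 4: BCCCBCCCBCCCBCCCBCCCBCCC ⇒ BC·BA·BA·BA·BC·BA·BA·BA·BC·BA·BA·BA·BC·BA·BA·BA·BC·BA·BA·BA·BC·BA·BA·BA
    B ↦ BC
    C ↦ BA
    A ↦ CC  (constrained at step 0)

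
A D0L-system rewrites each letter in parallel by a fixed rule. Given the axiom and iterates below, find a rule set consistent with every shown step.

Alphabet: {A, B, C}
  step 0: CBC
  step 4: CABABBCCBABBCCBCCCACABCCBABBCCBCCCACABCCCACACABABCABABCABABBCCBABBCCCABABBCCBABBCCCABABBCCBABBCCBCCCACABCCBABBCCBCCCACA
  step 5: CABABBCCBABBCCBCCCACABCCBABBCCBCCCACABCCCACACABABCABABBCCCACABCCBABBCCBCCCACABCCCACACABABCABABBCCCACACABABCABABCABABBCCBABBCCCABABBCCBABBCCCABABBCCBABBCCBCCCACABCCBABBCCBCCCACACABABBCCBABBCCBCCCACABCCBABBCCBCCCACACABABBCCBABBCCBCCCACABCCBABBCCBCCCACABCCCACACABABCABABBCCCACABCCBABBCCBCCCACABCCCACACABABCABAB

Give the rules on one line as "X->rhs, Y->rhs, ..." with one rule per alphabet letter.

  step 4 ⇒ step 5: CABABBCCBABBCCBCCCACABCCBABBCCBCCCACABCCCACACABABCABABCABABBCCBABBCCCABABBCCBABBCCCABABBCCBABBCCBCCCACABCCBABBCCBCCCACA ⇒ CA·BAB·BCC·BAB·BCC·BCC·CA·CA·BCC·BAB·BCC·BCC·CA·CA·BCC·CA·CA·CA·BAB·CA·BAB·BCC·CA·CA·BCC·BAB·BCC·BCC·CA·CA·BCC·CA·CA·CA·BAB·CA·BAB·BCC·CA·CA·CA·BAB·CA·BAB·CA·BAB·BCC·BAB·BCC·CA·BAB·BCC·BAB·BCC·CA·BAB·BCC·BAB·BCC·BCC·CA·CA·BCC·BAB·BCC·BCC·CA·CA·CA·BAB·BCC·BAB·BCC·BCC·CA·CA·BCC·BAB·BCC·BCC·CA·CA·CA·BAB·BCC·BAB·BCC·BCC·CA·CA·BCC·BAB·BCC·BCC·CA·CA·BCC·CA·CA·CA·BAB·CA·BAB·BCC·CA·CA·BCC·BAB·BCC·BCC·CA·CA·BCC·CA·CA·CA·BAB·CA·BAB
    A ↦ BAB
    B ↦ BCC
    C ↦ CA

A->BAB, B->BCC, C->CA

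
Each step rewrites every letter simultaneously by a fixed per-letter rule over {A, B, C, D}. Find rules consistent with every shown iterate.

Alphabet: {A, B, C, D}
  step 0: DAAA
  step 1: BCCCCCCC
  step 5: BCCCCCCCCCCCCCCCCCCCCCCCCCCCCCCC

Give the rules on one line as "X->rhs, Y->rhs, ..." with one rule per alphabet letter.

  step 0 ⇒ step 1: DAAA ⇒ BC·CC·CC·CC
    A ↦ CC
    D ↦ BC
    B ↦ D  (constrained at step 1)
    C ↦ A  (constrained at step 1)

A->CC, B->D, C->A, D->BC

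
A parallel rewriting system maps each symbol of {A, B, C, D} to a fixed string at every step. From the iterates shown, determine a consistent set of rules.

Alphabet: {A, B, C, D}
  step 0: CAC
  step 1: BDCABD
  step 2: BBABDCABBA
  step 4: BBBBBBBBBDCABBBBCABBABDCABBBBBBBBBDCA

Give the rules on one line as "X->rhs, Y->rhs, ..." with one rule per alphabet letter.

  step 1 ⇒ step 2: BDCABD ⇒ BB·A·BD·CA·BB·A
    A ↦ CA
    B ↦ BB
    C ↦ BD
    D ↦ A

A->CA, B->BB, C->BD, D->A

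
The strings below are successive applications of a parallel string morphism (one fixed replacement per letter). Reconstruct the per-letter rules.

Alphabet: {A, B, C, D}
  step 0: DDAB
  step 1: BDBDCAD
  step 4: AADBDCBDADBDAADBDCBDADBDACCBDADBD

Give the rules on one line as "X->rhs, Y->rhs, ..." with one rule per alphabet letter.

A->C, B->AD, C->A, D->BD

  step 0 ⇒ step 1: DDAB ⇒ BD·BD·C·AD
    A ↦ C
    B ↦ AD
    D ↦ BD
    C ↦ A  (constrained at step 1)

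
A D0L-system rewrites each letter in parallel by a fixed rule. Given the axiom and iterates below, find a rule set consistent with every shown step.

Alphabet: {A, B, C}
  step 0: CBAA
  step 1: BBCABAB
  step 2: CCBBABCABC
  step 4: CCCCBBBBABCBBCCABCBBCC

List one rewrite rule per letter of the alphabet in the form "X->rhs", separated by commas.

A->AB, B->C, C->BB

  step 1 ⇒ step 2: BBCABAB ⇒ C·C·BB·AB·C·AB·C
    A ↦ AB
    B ↦ C
    C ↦ BB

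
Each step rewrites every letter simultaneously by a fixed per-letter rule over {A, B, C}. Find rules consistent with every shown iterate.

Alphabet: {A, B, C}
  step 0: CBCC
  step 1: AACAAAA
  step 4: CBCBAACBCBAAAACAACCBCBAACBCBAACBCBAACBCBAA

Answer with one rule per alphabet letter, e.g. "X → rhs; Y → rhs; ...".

A->CB, B->C, C->AA

  step 0 ⇒ step 1: CBCC ⇒ AA·C·AA·AA
    B ↦ C
    C ↦ AA
    A ↦ CB  (constrained at step 1)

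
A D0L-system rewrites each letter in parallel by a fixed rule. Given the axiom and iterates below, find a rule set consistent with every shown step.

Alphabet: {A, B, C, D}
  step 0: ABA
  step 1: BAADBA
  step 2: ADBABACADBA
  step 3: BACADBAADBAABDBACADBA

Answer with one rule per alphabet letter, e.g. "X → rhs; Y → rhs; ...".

  step 2 ⇒ step 3: ADBABACADBA ⇒ BA·C·AD·BA·AD·BA·ABD·BA·C·AD·BA
    A ↦ BA
    B ↦ AD
    C ↦ ABD
    D ↦ C

A->BA, B->AD, C->ABD, D->C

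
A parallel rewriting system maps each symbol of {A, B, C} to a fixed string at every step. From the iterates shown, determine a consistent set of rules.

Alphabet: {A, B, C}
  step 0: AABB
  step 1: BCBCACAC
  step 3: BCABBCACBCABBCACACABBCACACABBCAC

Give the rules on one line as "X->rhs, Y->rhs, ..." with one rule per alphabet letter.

  step 0 ⇒ step 1: AABB ⇒ BC·BC·AC·AC
    A ↦ BC
    B ↦ AC
    C ↦ AB  (constrained at step 1)

A->BC, B->AC, C->AB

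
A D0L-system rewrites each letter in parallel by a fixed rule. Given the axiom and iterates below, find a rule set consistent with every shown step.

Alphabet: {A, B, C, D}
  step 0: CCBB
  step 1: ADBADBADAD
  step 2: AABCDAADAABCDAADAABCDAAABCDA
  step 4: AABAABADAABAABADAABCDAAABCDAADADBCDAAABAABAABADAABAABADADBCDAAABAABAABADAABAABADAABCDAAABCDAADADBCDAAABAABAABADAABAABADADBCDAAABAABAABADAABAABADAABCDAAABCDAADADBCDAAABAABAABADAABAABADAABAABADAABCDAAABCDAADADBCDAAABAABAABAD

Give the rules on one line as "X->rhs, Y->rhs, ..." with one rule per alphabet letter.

  step 1 ⇒ step 2: ADBADBADAD ⇒ AAB·CDA·AD·AAB·CDA·AD·AAB·CDA·AAB·CDA
    A ↦ AAB
    B ↦ AD
    D ↦ CDA
  step 0 ⇒ step 1: CCBB ⇒ ADB·ADB·AD·AD
    C ↦ ADB

A->AAB, B->AD, C->ADB, D->CDA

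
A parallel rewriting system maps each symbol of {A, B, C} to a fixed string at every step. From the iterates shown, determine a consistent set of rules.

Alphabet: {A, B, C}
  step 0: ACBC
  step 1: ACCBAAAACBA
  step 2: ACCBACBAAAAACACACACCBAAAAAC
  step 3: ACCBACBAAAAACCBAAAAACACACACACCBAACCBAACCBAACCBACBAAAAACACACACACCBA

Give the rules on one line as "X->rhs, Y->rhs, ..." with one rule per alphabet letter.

A->AC, B->AAA, C->CBA

  step 2 ⇒ step 3: ACCBACBAAAAACACACACCBAAAAAC ⇒ AC·CBA·CBA·AAA·AC·CBA·AAA·AC·AC·AC·AC·AC·CBA·AC·CBA·AC·CBA·AC·CBA·CBA·AAA·AC·AC·AC·AC·AC·CBA
    A ↦ AC
    B ↦ AAA
    C ↦ CBA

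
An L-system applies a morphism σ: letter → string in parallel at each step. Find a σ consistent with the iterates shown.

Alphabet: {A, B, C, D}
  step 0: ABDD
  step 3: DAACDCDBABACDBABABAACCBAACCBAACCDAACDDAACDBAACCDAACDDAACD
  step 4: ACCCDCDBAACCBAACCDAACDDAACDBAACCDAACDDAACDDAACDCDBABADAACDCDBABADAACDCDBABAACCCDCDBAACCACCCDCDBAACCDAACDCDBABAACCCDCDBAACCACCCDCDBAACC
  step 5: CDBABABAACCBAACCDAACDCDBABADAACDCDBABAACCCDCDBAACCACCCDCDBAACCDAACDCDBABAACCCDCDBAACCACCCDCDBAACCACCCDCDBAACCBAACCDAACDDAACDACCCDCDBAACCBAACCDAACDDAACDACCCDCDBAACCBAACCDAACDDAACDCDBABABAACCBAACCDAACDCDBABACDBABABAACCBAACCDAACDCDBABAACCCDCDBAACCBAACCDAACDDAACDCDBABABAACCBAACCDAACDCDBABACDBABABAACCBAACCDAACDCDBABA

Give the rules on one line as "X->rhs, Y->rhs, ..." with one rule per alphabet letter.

A->CD, B->DAA, C->BA, D->ACC

  step 4 ⇒ step 5: ACCCDCDBAACCBAACCDAACDDAACDBAACCDAACDDAACDDAACDCDBABADAACDCDBABADAACDCDBABAACCCDCDBAACCACCCDCDBAACCDAACDCDBABAACCCDCDBAACCACCCDCDBAACC ⇒ CD·BA·BA·BA·ACC·BA·ACC·DAA·CD·CD·BA·BA·DAA·CD·CD·BA·BA·ACC·CD·CD·BA·ACC·ACC·CD·CD·BA·ACC·DAA·CD·CD·BA·BA·ACC·CD·CD·BA·ACC·ACC·CD·CD·BA·ACC·ACC·CD·CD·BA·ACC·BA·ACC·DAA·CD·DAA·CD·ACC·CD·CD·BA·ACC·BA·ACC·DAA·CD·DAA·CD·ACC·CD·CD·BA·ACC·BA·ACC·DAA·CD·DAA·CD·CD·BA·BA·BA·ACC·BA·ACC·DAA·CD·CD·BA·BA·CD·BA·BA·BA·ACC·BA·ACC·DAA·CD·CD·BA·BA·ACC·CD·CD·BA·ACC·BA·ACC·DAA·CD·DAA·CD·CD·BA·BA·BA·ACC·BA·ACC·DAA·CD·CD·BA·BA·CD·BA·BA·BA·ACC·BA·ACC·DAA·CD·CD·BA·BA
    A ↦ CD
    B ↦ DAA
    C ↦ BA
    D ↦ ACC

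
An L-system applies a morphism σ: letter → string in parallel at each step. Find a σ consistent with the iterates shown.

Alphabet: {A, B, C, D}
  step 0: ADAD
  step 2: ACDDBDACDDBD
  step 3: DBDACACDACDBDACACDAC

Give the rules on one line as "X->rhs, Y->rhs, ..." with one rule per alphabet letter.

  step 2 ⇒ step 3: ACDDBDACDDBD ⇒ DB·D·AC·AC·D·AC·DB·D·AC·AC·D·AC
    A ↦ DB
    B ↦ D
    C ↦ D
    D ↦ AC

A->DB, B->D, C->D, D->AC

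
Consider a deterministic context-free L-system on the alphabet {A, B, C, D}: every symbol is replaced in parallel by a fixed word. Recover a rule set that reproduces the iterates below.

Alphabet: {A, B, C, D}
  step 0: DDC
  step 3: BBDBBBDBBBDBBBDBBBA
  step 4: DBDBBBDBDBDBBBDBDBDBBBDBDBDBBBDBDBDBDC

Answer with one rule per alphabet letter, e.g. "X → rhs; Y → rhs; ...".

  step 3 ⇒ step 4: BBDBBBDBBBDBBBDBBBA ⇒ DB·DB·BB·DB·DB·DB·BB·DB·DB·DB·BB·DB·DB·DB·BB·DB·DB·DB·DC
    A ↦ DC
    B ↦ DB
    D ↦ BB
    C ↦ A  (constrained at step 0)

A->DC, B->DB, C->A, D->BB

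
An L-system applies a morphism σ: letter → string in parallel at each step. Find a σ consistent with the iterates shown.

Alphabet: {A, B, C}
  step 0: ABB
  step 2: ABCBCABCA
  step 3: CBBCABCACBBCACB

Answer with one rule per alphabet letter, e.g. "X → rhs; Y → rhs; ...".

A->CB, B->BC, C->A

  step 2 ⇒ step 3: ABCBCABCA ⇒ CB·BC·A·BC·A·CB·BC·A·CB
    A ↦ CB
    B ↦ BC
    C ↦ A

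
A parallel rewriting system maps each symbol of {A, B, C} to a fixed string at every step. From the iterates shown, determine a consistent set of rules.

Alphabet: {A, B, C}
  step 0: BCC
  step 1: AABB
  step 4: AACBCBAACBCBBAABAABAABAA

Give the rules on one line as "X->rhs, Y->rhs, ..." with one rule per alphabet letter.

  step 0 ⇒ step 1: BCC ⇒ AA·B·B
    B ↦ AA
    C ↦ B
    A ↦ CB  (constrained at step 1)

A->CB, B->AA, C->B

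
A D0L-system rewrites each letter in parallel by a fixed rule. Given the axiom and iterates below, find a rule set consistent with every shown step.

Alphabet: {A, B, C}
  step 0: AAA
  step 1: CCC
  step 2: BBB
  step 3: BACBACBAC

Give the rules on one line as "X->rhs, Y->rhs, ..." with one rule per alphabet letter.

  step 2 ⇒ step 3: BBB ⇒ BAC·BAC·BAC
    B ↦ BAC
  step 0 ⇒ step 1: AAA ⇒ C·C·C
    A ↦ C
  step 1 ⇒ step 2: CCC ⇒ B·B·B
    C ↦ B

A->C, B->BAC, C->B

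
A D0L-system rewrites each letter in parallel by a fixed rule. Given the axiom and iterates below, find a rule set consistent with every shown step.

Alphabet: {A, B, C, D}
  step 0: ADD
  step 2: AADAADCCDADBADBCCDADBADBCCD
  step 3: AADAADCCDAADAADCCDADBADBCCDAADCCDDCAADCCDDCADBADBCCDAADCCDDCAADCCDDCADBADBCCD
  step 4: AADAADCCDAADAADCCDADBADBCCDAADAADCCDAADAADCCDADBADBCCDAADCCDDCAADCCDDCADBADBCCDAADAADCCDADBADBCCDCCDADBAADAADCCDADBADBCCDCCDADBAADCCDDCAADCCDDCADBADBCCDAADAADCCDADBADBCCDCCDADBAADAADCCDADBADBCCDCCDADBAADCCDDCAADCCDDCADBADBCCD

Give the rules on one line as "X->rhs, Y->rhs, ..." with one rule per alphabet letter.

A->AAD, B->DC, C->ADB, D->CCD

  step 3 ⇒ step 4: AADAADCCDAADAADCCDADBADBCCDAADCCDDCAADCCDDCADBADBCCDAADCCDDCAADCCDDCADBADBCCD ⇒ AAD·AAD·CCD·AAD·AAD·CCD·ADB·ADB·CCD·AAD·AAD·CCD·AAD·AAD·CCD·ADB·ADB·CCD·AAD·CCD·DC·AAD·CCD·DC·ADB·ADB·CCD·AAD·AAD·CCD·ADB·ADB·CCD·CCD·ADB·AAD·AAD·CCD·ADB·ADB·CCD·CCD·ADB·AAD·CCD·DC·AAD·CCD·DC·ADB·ADB·CCD·AAD·AAD·CCD·ADB·ADB·CCD·CCD·ADB·AAD·AAD·CCD·ADB·ADB·CCD·CCD·ADB·AAD·CCD·DC·AAD·CCD·DC·ADB·ADB·CCD
    A ↦ AAD
    B ↦ DC
    C ↦ ADB
    D ↦ CCD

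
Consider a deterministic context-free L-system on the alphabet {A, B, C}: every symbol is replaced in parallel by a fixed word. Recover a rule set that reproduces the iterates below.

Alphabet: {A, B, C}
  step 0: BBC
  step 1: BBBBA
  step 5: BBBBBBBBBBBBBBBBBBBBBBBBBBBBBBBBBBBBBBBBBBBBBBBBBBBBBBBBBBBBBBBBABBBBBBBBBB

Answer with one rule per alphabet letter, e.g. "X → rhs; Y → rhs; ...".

A->CB, B->BB, C->A

  step 0 ⇒ step 1: BBC ⇒ BB·BB·A
    B ↦ BB
    C ↦ A
    A ↦ CB  (constrained at step 1)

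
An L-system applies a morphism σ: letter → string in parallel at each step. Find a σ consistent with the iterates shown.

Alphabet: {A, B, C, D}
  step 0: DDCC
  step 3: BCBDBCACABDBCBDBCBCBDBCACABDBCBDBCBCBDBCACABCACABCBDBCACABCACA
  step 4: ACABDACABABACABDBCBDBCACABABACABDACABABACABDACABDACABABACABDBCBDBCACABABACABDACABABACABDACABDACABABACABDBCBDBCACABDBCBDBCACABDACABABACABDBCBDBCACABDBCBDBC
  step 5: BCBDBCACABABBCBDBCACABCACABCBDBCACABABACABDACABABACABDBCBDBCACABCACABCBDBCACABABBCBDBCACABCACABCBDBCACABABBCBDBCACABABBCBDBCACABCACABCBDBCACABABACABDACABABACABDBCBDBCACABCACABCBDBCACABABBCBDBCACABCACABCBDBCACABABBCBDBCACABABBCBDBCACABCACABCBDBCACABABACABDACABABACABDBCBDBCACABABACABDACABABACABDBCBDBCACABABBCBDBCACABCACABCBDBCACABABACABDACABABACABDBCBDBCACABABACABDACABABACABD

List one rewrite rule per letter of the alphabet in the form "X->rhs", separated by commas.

A->BC, B->ACA, C->BD, D->BAB

  step 4 ⇒ step 5: ACABDACABABACABDBCBDBCACABABACABDACABABACABDACABDACABABACABDBCBDBCACABABACABDACABABACABDACABDACABABACABDBCBDBCACABDBCBDBCACABDACABABACABDBCBDBCACABDBCBDBC ⇒ BC·BD·BC·ACA·BAB·BC·BD·BC·ACA·BC·ACA·BC·BD·BC·ACA·BAB·ACA·BD·ACA·BAB·ACA·BD·BC·BD·BC·ACA·BC·ACA·BC·BD·BC·ACA·BAB·BC·BD·BC·ACA·BC·ACA·BC·BD·BC·ACA·BAB·BC·BD·BC·ACA·BAB·BC·BD·BC·ACA·BC·ACA·BC·BD·BC·ACA·BAB·ACA·BD·ACA·BAB·ACA·BD·BC·BD·BC·ACA·BC·ACA·BC·BD·BC·ACA·BAB·BC·BD·BC·ACA·BC·ACA·BC·BD·BC·ACA·BAB·BC·BD·BC·ACA·BAB·BC·BD·BC·ACA·BC·ACA·BC·BD·BC·ACA·BAB·ACA·BD·ACA·BAB·ACA·BD·BC·BD·BC·ACA·BAB·ACA·BD·ACA·BAB·ACA·BD·BC·BD·BC·ACA·BAB·BC·BD·BC·ACA·BC·ACA·BC·BD·BC·ACA·BAB·ACA·BD·ACA·BAB·ACA·BD·BC·BD·BC·ACA·BAB·ACA·BD·ACA·BAB·ACA·BD
    A ↦ BC
    B ↦ ACA
    C ↦ BD
    D ↦ BAB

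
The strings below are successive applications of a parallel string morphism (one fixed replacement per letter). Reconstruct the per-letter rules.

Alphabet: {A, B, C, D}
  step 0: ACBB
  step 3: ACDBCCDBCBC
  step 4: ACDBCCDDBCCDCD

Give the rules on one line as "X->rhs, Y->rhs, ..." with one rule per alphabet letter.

A->AC, B->C, C->D, D->BC

  step 3 ⇒ step 4: ACDBCCDBCBC ⇒ AC·D·BC·C·D·D·BC·C·D·C·D
    A ↦ AC
    B ↦ C
    C ↦ D
    D ↦ BC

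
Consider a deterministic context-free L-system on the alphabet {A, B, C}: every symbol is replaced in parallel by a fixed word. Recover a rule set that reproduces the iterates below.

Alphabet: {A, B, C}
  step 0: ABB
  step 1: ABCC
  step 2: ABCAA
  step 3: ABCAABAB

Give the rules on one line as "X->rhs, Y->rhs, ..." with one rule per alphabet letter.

A->AB, B->C, C->A

  step 2 ⇒ step 3: ABCAA ⇒ AB·C·A·AB·AB
    A ↦ AB
    B ↦ C
    C ↦ A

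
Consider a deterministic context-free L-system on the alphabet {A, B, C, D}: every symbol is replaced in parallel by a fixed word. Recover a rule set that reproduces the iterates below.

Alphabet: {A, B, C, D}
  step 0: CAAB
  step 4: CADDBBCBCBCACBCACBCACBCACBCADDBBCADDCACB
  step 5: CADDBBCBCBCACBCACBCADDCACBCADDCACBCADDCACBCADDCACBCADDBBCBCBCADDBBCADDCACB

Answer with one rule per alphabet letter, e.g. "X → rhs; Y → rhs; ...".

  step 4 ⇒ step 5: CADDBBCBCBCACBCACBCACBCACBCADDBBCADDCACB ⇒ CA·DD·B·B·CB·CB·CA·CB·CA·CB·CA·DD·CA·CB·CA·DD·CA·CB·CA·DD·CA·CB·CA·DD·CA·CB·CA·DD·B·B·CB·CB·CA·DD·B·B·CA·DD·CA·CB
    A ↦ DD
    B ↦ CB
    C ↦ CA
    D ↦ B

A->DD, B->CB, C->CA, D->B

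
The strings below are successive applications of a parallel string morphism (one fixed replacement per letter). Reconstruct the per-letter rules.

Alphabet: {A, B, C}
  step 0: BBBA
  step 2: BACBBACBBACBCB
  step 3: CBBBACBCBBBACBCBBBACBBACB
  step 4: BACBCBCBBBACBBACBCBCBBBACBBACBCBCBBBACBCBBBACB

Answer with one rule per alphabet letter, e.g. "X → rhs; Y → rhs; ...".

A->B, B->CB, C->BA

  step 3 ⇒ step 4: CBBBACBCBBBACBCBBBACBBACB ⇒ BA·CB·CB·CB·B·BA·CB·BA·CB·CB·CB·B·BA·CB·BA·CB·CB·CB·B·BA·CB·CB·B·BA·CB
    A ↦ B
    B ↦ CB
    C ↦ BA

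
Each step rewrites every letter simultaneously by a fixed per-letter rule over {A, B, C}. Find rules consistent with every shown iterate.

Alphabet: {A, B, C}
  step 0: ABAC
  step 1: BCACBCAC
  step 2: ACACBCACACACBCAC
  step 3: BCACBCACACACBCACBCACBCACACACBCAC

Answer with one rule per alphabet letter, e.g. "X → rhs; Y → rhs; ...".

  step 2 ⇒ step 3: ACACBCACACACBCAC ⇒ BC·AC·BC·AC·AC·AC·BC·AC·BC·AC·BC·AC·AC·AC·BC·AC
    A ↦ BC
    B ↦ AC
    C ↦ AC

A->BC, B->AC, C->AC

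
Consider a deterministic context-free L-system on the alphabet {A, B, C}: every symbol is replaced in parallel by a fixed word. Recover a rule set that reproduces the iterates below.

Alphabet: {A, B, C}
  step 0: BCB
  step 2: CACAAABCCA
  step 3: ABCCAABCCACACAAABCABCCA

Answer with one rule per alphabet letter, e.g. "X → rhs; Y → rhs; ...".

A->CA, B->A, C->ABC

  step 2 ⇒ step 3: CACAAABCCA ⇒ ABC·CA·ABC·CA·CA·CA·A·ABC·ABC·CA
    A ↦ CA
    B ↦ A
    C ↦ ABC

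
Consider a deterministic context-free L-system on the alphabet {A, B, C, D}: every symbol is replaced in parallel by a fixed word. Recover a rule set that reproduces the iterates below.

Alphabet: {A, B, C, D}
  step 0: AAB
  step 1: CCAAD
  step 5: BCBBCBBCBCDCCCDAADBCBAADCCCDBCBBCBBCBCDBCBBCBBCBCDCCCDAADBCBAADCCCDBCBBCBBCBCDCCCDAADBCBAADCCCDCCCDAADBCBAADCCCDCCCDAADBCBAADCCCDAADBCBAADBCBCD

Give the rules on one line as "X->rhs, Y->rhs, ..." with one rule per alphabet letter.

A->C, B->AAD, C->BCB, D->CD

  step 0 ⇒ step 1: AAB ⇒ C·C·AAD
    A ↦ C
    B ↦ AAD
    C ↦ BCB  (constrained at step 1)
    D ↦ CD  (constrained at step 1)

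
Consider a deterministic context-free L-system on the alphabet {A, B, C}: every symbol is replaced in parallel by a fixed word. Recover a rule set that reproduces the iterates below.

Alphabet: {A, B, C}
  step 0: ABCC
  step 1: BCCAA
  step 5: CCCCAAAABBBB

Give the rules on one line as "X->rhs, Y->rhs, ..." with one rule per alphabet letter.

  step 0 ⇒ step 1: ABCC ⇒ B·CC·A·A
    A ↦ B
    B ↦ CC
    C ↦ A

A->B, B->CC, C->A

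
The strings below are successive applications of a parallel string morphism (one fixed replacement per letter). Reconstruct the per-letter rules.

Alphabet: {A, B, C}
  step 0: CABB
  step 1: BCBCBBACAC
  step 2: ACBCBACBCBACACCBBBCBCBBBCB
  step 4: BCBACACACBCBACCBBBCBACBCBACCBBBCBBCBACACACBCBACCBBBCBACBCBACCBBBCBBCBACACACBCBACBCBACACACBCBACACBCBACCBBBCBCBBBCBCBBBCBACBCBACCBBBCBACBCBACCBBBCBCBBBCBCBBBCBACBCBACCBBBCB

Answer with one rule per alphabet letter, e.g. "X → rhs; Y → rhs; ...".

A->CBB, B->AC, C->BCB

  step 1 ⇒ step 2: BCBCBBACAC ⇒ AC·BCB·AC·BCB·AC·AC·CBB·BCB·CBB·BCB
    A ↦ CBB
    B ↦ AC
    C ↦ BCB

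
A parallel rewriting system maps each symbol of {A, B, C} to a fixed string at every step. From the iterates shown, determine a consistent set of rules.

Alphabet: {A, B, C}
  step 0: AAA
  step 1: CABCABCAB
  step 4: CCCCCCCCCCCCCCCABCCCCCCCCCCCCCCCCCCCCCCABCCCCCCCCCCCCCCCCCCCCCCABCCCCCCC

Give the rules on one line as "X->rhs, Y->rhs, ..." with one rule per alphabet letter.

A->CAB, B->C, C->CC

  step 0 ⇒ step 1: AAA ⇒ CAB·CAB·CAB
    A ↦ CAB
    B ↦ C  (constrained at step 1)
    C ↦ CC  (constrained at step 1)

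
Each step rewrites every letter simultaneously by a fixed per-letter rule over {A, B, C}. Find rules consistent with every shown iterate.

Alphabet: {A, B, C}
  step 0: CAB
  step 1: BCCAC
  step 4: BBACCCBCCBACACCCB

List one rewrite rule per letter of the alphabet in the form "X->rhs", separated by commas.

A->CC, B->AC, C->B

  step 0 ⇒ step 1: CAB ⇒ B·CC·AC
    A ↦ CC
    B ↦ AC
    C ↦ B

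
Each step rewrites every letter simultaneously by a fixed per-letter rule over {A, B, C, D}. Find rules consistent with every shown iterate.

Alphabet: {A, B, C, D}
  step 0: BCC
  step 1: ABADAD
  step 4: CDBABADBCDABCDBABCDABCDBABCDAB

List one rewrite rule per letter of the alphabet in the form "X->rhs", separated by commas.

  step 0 ⇒ step 1: BCC ⇒ AB·AD·AD
    B ↦ AB
    C ↦ AD
    A ↦ CD  (constrained at step 1)
    D ↦ B  (constrained at step 1)

A->CD, B->AB, C->AD, D->B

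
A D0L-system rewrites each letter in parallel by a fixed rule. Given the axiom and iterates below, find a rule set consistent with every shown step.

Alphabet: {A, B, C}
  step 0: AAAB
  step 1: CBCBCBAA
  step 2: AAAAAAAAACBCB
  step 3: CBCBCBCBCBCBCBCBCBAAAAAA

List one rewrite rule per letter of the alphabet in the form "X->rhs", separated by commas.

A->CB, B->AA, C->A

  step 2 ⇒ step 3: AAAAAAAAACBCB ⇒ CB·CB·CB·CB·CB·CB·CB·CB·CB·A·AA·A·AA
    A ↦ CB
    B ↦ AA
    C ↦ A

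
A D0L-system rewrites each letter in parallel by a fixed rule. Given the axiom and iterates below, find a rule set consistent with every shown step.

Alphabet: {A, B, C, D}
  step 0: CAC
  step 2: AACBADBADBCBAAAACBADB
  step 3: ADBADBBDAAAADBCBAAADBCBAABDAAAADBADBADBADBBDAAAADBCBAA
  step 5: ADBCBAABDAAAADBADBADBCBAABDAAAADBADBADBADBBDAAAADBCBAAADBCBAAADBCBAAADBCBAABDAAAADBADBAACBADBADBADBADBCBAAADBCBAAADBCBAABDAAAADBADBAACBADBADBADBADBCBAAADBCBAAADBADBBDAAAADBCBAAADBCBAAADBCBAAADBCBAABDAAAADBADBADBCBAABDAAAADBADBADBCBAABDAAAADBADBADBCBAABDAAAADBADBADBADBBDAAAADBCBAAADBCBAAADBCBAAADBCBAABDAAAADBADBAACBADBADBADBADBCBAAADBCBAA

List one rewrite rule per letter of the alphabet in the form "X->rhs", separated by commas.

A->ADB, B->AA, C->BDA, D->CB

  step 2 ⇒ step 3: AACBADBADBCBAAAACBADB ⇒ ADB·ADB·BDA·AA·ADB·CB·AA·ADB·CB·AA·BDA·AA·ADB·ADB·ADB·ADB·BDA·AA·ADB·CB·AA
    A ↦ ADB
    B ↦ AA
    C ↦ BDA
    D ↦ CB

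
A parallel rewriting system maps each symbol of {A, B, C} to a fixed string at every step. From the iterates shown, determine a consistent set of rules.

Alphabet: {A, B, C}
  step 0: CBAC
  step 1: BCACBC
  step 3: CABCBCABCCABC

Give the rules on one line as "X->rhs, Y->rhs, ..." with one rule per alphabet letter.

  step 0 ⇒ step 1: CBAC ⇒ BC·A·C·BC
    A ↦ C
    B ↦ A
    C ↦ BC

A->C, B->A, C->BC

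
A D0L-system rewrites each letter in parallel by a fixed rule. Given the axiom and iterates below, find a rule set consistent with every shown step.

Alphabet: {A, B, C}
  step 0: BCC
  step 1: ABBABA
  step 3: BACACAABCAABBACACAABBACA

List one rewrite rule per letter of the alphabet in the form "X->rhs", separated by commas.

  step 0 ⇒ step 1: BCC ⇒ AB·BA·BA
    B ↦ AB
    C ↦ BA
    A ↦ CA  (constrained at step 1)

A->CA, B->AB, C->BA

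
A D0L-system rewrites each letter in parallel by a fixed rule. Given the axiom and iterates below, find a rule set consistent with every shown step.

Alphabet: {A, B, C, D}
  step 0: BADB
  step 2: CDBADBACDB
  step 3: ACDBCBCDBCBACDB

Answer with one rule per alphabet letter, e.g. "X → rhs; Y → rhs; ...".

A->CB, B->DB, C->A, D->C

  step 2 ⇒ step 3: CDBADBACDB ⇒ A·C·DB·CB·C·DB·CB·A·C·DB
    A ↦ CB
    B ↦ DB
    C ↦ A
    D ↦ C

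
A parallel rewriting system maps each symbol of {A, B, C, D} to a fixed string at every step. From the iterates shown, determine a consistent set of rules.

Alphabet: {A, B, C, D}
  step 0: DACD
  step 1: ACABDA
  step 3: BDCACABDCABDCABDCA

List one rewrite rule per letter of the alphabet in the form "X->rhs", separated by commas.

A->CA, B->C, C->BD, D->A

  step 0 ⇒ step 1: DACD ⇒ A·CA·BD·A
    A ↦ CA
    C ↦ BD
    D ↦ A
    B ↦ C  (constrained at step 1)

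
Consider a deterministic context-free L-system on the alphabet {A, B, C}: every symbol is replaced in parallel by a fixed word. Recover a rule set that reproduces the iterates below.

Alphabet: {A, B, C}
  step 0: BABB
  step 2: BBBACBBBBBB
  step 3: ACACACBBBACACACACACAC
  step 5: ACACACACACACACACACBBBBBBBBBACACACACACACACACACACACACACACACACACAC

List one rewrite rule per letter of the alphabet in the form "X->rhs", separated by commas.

  step 2 ⇒ step 3: BBBACBBBBBB ⇒ AC·AC·AC·B·BB·AC·AC·AC·AC·AC·AC
    A ↦ B
    B ↦ AC
    C ↦ BB

A->B, B->AC, C->BB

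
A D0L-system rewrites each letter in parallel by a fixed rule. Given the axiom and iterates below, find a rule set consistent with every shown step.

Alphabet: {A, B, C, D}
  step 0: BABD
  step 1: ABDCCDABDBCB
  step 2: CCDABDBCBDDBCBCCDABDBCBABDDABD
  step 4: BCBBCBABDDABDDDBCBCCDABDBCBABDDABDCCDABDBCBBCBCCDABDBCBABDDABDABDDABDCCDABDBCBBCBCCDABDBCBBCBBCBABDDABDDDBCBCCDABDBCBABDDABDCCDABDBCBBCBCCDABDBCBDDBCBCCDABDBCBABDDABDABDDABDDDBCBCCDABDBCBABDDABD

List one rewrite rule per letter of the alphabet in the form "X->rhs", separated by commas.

  step 1 ⇒ step 2: ABDCCDABDBCB ⇒ CCD·ABD·BCB·D·D·BCB·CCD·ABD·BCB·ABD·D·ABD
    A ↦ CCD
    B ↦ ABD
    C ↦ D
    D ↦ BCB

A->CCD, B->ABD, C->D, D->BCB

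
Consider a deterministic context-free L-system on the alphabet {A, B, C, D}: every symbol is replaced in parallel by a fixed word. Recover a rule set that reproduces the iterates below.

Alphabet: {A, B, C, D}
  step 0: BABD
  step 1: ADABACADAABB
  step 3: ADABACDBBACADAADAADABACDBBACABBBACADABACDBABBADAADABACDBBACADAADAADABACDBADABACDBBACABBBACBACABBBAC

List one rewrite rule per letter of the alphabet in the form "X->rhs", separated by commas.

  step 0 ⇒ step 1: BABD ⇒ ADA·BAC·ADA·ABB
    A ↦ BAC
    B ↦ ADA
    D ↦ ABB
    C ↦ DB  (constrained at step 1)

A->BAC, B->ADA, C->DB, D->ABB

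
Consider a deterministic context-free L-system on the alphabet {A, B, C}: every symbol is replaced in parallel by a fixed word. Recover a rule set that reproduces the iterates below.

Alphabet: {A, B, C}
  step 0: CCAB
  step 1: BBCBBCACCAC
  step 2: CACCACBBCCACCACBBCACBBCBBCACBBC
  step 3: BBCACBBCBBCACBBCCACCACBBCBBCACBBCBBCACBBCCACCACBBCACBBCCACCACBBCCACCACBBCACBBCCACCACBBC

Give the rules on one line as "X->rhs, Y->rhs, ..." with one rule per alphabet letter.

A->AC, B->CAC, C->BBC

  step 2 ⇒ step 3: CACCACBBCCACCACBBCACBBCBBCACBBC ⇒ BBC·AC·BBC·BBC·AC·BBC·CAC·CAC·BBC·BBC·AC·BBC·BBC·AC·BBC·CAC·CAC·BBC·AC·BBC·CAC·CAC·BBC·CAC·CAC·BBC·AC·BBC·CAC·CAC·BBC
    A ↦ AC
    B ↦ CAC
    C ↦ BBC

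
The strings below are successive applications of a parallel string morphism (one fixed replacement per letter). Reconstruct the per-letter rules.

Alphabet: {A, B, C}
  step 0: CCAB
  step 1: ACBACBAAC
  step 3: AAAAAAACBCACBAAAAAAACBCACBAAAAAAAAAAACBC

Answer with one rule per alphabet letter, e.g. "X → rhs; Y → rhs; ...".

  step 0 ⇒ step 1: CCAB ⇒ ACB·ACB·AA·C
    A ↦ AA
    B ↦ C
    C ↦ ACB

A->AA, B->C, C->ACB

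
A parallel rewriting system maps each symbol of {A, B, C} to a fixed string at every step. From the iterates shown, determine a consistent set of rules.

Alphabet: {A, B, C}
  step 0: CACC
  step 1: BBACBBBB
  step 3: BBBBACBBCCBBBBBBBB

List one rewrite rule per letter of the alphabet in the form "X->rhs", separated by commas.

A->AC, B->C, C->BB

  step 0 ⇒ step 1: CACC ⇒ BB·AC·BB·BB
    A ↦ AC
    C ↦ BB
    B ↦ C  (constrained at step 1)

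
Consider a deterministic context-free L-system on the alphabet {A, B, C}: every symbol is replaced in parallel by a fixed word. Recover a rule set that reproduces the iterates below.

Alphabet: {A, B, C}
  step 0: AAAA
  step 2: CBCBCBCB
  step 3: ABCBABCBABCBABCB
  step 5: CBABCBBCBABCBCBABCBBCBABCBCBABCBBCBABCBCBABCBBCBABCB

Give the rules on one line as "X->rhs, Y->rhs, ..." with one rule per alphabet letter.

A->B, B->CB, C->AB

  step 2 ⇒ step 3: CBCBCBCB ⇒ AB·CB·AB·CB·AB·CB·AB·CB
    B ↦ CB
    C ↦ AB
    A ↦ B  (constrained at step 0)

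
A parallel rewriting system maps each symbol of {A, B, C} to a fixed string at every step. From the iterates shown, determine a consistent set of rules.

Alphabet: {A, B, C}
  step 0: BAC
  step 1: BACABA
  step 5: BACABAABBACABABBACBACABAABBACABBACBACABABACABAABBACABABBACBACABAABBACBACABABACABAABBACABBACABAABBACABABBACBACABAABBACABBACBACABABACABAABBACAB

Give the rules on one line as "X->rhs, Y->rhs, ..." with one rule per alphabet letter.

A->AB, B->BAC, C->A

  step 0 ⇒ step 1: BAC ⇒ BAC·AB·A
    A ↦ AB
    B ↦ BAC
    C ↦ A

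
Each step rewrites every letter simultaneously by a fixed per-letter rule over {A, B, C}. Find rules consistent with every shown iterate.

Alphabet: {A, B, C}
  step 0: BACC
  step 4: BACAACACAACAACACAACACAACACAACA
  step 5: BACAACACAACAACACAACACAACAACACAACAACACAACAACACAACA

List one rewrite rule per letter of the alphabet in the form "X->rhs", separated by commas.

A->CA, B->BA, C->A

  step 4 ⇒ step 5: BACAACACAACAACACAACACAACACAACA ⇒ BA·CA·A·CA·CA·A·CA·A·CA·CA·A·CA·CA·A·CA·A·CA·CA·A·CA·A·CA·CA·A·CA·A·CA·CA·A·CA
    A ↦ CA
    B ↦ BA
    C ↦ A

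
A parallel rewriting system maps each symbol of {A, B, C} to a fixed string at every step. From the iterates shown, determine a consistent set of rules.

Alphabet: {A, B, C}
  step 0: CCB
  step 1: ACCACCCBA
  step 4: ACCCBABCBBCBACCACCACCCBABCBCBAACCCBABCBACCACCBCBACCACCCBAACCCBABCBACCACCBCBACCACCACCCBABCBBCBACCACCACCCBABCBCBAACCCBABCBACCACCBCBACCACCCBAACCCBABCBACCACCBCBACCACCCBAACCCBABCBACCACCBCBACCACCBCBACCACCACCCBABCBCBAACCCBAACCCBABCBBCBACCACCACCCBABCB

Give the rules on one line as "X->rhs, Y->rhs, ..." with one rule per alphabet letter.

A->BCB, B->CBA, C->ACC

  step 0 ⇒ step 1: CCB ⇒ ACC·ACC·CBA
    B ↦ CBA
    C ↦ ACC
    A ↦ BCB  (constrained at step 1)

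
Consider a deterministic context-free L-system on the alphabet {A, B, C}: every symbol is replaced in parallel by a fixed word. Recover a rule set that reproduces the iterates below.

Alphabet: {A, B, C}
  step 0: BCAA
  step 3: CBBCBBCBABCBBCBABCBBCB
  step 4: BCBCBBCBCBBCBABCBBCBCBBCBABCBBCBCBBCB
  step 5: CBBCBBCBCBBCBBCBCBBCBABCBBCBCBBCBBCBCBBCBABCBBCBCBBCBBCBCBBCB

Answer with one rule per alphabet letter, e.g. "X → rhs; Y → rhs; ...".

A->AB, B->CB, C->B

  step 4 ⇒ step 5: BCBCBBCBCBBCBABCBBCBCBBCBABCBBCBCBBCB ⇒ CB·B·CB·B·CB·CB·B·CB·B·CB·CB·B·CB·AB·CB·B·CB·CB·B·CB·B·CB·CB·B·CB·AB·CB·B·CB·CB·B·CB·B·CB·CB·B·CB
    A ↦ AB
    B ↦ CB
    C ↦ B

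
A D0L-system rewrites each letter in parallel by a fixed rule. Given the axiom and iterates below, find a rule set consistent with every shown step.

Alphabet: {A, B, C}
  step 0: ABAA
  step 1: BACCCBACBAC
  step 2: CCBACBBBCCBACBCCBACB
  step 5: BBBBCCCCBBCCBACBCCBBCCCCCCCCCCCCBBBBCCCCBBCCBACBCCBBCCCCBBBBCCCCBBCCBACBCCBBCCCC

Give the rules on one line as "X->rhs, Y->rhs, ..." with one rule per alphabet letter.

  step 1 ⇒ step 2: BACCCBACBAC ⇒ CC·BAC·B·B·B·CC·BAC·B·CC·BAC·B
    A ↦ BAC
    B ↦ CC
    C ↦ B

A->BAC, B->CC, C->B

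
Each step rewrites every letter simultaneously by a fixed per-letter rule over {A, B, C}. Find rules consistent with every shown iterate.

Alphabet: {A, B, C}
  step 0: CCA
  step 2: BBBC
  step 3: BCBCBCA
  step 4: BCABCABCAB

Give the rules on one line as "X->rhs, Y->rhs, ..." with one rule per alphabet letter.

A->B, B->BC, C->A

  step 3 ⇒ step 4: BCBCBCA ⇒ BC·A·BC·A·BC·A·B
    A ↦ B
    B ↦ BC
    C ↦ A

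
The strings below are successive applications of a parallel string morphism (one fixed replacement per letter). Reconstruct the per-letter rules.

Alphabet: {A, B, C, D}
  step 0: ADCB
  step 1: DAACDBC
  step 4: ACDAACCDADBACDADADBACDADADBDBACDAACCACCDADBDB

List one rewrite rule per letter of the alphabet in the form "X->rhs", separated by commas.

A->DA, B->C, C->DB, D->AC

  step 0 ⇒ step 1: ADCB ⇒ DA·AC·DB·C
    A ↦ DA
    B ↦ C
    C ↦ DB
    D ↦ AC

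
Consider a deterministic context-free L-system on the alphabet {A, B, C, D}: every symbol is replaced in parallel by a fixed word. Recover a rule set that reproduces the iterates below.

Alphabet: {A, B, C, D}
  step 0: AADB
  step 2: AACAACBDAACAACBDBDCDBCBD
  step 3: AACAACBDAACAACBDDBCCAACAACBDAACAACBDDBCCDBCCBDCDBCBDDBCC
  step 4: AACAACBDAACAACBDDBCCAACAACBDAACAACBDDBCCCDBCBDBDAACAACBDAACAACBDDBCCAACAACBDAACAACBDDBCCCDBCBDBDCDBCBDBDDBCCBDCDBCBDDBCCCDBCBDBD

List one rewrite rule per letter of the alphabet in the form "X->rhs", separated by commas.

  step 3 ⇒ step 4: AACAACBDAACAACBDDBCCAACAACBDAACAACBDDBCCDBCCBDCDBCBDDBCC ⇒ AAC·AAC·BD·AAC·AAC·BD·DBC·C·AAC·AAC·BD·AAC·AAC·BD·DBC·C·C·DBC·BD·BD·AAC·AAC·BD·AAC·AAC·BD·DBC·C·AAC·AAC·BD·AAC·AAC·BD·DBC·C·C·DBC·BD·BD·C·DBC·BD·BD·DBC·C·BD·C·DBC·BD·DBC·C·C·DBC·BD·BD
    A ↦ AAC
    B ↦ DBC
    C ↦ BD
    D ↦ C

A->AAC, B->DBC, C->BD, D->C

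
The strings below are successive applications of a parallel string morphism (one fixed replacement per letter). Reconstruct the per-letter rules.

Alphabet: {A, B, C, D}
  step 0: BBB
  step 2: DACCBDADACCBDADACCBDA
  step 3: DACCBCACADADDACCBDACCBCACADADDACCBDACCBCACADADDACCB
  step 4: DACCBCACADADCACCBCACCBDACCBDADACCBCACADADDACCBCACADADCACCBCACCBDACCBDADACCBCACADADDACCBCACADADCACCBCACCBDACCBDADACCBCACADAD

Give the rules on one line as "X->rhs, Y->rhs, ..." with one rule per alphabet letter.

  step 3 ⇒ step 4: DACCBCACADADDACCBDACCBCACADADDACCBDACCBCACADADDACCB ⇒ DA·CCB·CA·CA·DAD·CA·CCB·CA·CCB·DA·CCB·DA·DA·CCB·CA·CA·DAD·DA·CCB·CA·CA·DAD·CA·CCB·CA·CCB·DA·CCB·DA·DA·CCB·CA·CA·DAD·DA·CCB·CA·CA·DAD·CA·CCB·CA·CCB·DA·CCB·DA·DA·CCB·CA·CA·DAD
    A ↦ CCB
    B ↦ DAD
    C ↦ CA
    D ↦ DA

A->CCB, B->DAD, C->CA, D->DA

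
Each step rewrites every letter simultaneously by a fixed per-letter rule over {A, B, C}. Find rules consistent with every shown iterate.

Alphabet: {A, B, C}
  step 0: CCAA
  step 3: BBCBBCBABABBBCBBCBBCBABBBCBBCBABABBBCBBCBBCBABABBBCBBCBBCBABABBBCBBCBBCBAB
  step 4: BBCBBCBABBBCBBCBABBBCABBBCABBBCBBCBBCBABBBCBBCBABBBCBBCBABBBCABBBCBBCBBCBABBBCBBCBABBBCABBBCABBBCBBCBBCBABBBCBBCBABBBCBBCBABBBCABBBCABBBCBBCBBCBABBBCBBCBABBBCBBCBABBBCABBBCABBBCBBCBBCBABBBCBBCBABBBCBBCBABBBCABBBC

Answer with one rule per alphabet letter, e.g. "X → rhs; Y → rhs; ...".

A->AB, B->BBC, C->BAB

  step 3 ⇒ step 4: BBCBBCBABABBBCBBCBBCBABBBCBBCBABABBBCBBCBBCBABABBBCBBCBBCBABABBBCBBCBBCBAB ⇒ BBC·BBC·BAB·BBC·BBC·BAB·BBC·AB·BBC·AB·BBC·BBC·BBC·BAB·BBC·BBC·BAB·BBC·BBC·BAB·BBC·AB·BBC·BBC·BBC·BAB·BBC·BBC·BAB·BBC·AB·BBC·AB·BBC·BBC·BBC·BAB·BBC·BBC·BAB·BBC·BBC·BAB·BBC·AB·BBC·AB·BBC·BBC·BBC·BAB·BBC·BBC·BAB·BBC·BBC·BAB·BBC·AB·BBC·AB·BBC·BBC·BBC·BAB·BBC·BBC·BAB·BBC·BBC·BAB·BBC·AB·BBC
    A ↦ AB
    B ↦ BBC
    C ↦ BAB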